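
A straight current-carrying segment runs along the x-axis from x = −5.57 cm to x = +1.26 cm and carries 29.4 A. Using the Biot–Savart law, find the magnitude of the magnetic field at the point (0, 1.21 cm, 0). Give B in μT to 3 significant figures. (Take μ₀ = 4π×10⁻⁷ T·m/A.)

B ≈ 413 μT

For a finite straight segment, B = (μ₀I/4πd)(sinθ₁ + sinθ₂), where θ₁, θ₂ are the angles from the perpendicular to each end.
The perpendicular distance is d = 0.0121 m; the end-offsets along the wire are a = 0.0557 m and b = 0.0126 m.
sinθ₁ = 0.0557/√(0.0557²+0.0121²) = 0.9772; sinθ₂ = 0.0126/√(0.0126²+0.0121²) = 0.7213.
B = (4π×10⁻⁷ × 29.4) / (4π × 0.0121) × (0.9772 + 0.7213) = 4.13×10⁻⁴ T.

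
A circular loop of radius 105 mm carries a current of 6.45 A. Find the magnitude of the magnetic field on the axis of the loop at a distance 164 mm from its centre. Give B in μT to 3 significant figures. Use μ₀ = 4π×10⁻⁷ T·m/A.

B ≈ 6.05 μT

On the axis of a circular loop, B = μ₀IR² / [2(R²+z²)^(3/2)].
R² + z² = (0.105)² + (0.164)² = 0.03792 m², and (R²+z²)^(3/2) = 7.38×10⁻³ m³.
B = (4π×10⁻⁷ × 6.45 × 0.01102) / (2 × 7.38×10⁻³) = 6.05×10⁻⁶ T.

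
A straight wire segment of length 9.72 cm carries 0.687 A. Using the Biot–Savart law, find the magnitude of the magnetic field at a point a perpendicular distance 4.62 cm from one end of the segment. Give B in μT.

For a finite straight segment, B = (μ₀I/4πd)(sinθ₁ + sinθ₂), where θ₁, θ₂ are the angles from the perpendicular to each end.
The perpendicular foot is at one end, so the two end-offsets along the wire are 0 and L = 0.0972 m.
sinθ₁ = 0/√(0²+0.0462²) = 0.0000; sinθ₂ = 0.0972/√(0.0972²+0.0462²) = 0.9032.
B = (4π×10⁻⁷ × 0.687) / (4π × 0.0462) × (0.0000 + 0.9032) = 1.34×10⁻⁶ T.

B ≈ 1.34 μT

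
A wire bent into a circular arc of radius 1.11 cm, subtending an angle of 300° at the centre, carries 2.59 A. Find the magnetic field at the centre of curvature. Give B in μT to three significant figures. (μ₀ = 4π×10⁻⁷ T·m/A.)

The Biot–Savart field of a circular arc at its centre is B = μ₀Iφ/(4πR), with φ = 5.236 rad.
B = (4π×10⁻⁷ × 2.59 × 5.236) / (4π × 0.0111) = 1.22×10⁻⁴ T.

B ≈ 122 μT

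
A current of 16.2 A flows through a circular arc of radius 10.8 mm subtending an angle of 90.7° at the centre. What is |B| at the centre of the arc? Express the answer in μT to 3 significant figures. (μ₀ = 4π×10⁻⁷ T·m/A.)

The Biot–Savart field of a circular arc at its centre is B = μ₀Iφ/(4πR), with φ = 1.583 rad.
B = (4π×10⁻⁷ × 16.2 × 1.583) / (4π × 0.0108) = 2.37×10⁻⁴ T.

B ≈ 237 μT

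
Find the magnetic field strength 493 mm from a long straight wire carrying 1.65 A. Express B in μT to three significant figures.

B ≈ 0.669 μT

For an infinitely long straight wire, B = μ₀I/(2πd).
B = (4π×10⁻⁷ × 1.65) / (2π × 0.493) = 6.69×10⁻⁷ T.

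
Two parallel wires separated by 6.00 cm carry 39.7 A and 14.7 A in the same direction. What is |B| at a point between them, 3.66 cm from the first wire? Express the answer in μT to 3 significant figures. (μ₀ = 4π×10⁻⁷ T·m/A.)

B ≈ 91.3 μT

Each long wire gives B = μ₀I/(2πd). Distances are d₁ = 0.0366 m and d₂ = 0.0234 m.
B₁ = 2.17×10⁻⁴ T, B₂ = 1.26×10⁻⁴ T.
Between parallel currents the two contributions point in opposite directions, so they subtract. B = |B₁ − B₂| = |2.17×10⁻⁴ − 1.26×10⁻⁴| = 9.13×10⁻⁵ T.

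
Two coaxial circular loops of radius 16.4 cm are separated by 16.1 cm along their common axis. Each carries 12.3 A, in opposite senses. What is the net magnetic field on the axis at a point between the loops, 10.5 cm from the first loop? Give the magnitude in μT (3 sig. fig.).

B ≈ 11.8 μT

Each loop contributes B = μ₀IR²/[2(R²+z²)^(3/2)] on the axis, with z measured from that loop.
Loop 1 (z = 0.105 m): B₁ = 2.81×10⁻⁵ T. Loop 2 (z = 0.056 m): B₂ = 3.99×10⁻⁵ T.
The fields oppose: B = |B₁ − B₂| = 1.18×10⁻⁵ T.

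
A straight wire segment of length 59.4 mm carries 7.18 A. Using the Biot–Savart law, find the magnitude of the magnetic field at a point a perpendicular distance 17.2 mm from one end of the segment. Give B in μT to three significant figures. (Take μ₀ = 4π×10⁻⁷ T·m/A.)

For a finite straight segment, B = (μ₀I/4πd)(sinθ₁ + sinθ₂), where θ₁, θ₂ are the angles from the perpendicular to each end.
The perpendicular foot is at one end, so the two end-offsets along the wire are 0 and L = 0.0594 m.
sinθ₁ = 0/√(0²+0.0172²) = 0.0000; sinθ₂ = 0.0594/√(0.0594²+0.0172²) = 0.9605.
B = (4π×10⁻⁷ × 7.18) / (4π × 0.0172) × (0.0000 + 0.9605) = 4.01×10⁻⁵ T.

B ≈ 40.1 μT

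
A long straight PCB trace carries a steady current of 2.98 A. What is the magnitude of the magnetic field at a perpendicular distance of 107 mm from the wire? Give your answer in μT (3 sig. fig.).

B ≈ 5.57 μT

For an infinitely long straight wire, B = μ₀I/(2πd).
B = (4π×10⁻⁷ × 2.98) / (2π × 0.107) = 5.57×10⁻⁶ T.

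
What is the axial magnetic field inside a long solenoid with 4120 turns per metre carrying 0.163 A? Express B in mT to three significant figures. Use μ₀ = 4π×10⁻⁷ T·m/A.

Inside a long solenoid, B = μ₀nI with n = 4120 turns/m.
B = 4π×10⁻⁷ × 4120 × 0.163 = 8.44×10⁻⁴ T.

B ≈ 0.844 mT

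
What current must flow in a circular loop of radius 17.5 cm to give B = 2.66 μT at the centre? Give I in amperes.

At the centre of a circular loop B = μ₀I/(2R), so I = 2RB/μ₀.
With R = 0.175 m, I = 2 × 0.175 × 2.66×10⁻⁶ / (4π×10⁻⁷) = 0.741 A.

I ≈ 0.741 A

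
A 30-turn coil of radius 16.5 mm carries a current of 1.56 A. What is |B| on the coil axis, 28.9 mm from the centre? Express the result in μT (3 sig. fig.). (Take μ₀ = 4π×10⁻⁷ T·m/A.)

For an N-turn flat coil, B = Nμ₀IR²/[2(R²+z²)^(3/2)] with R = 0.0165 m, z = 0.0289 m.
B = 30 × 7.24×10⁻⁶ T = 2.17×10⁻⁴ T.

B ≈ 217 μT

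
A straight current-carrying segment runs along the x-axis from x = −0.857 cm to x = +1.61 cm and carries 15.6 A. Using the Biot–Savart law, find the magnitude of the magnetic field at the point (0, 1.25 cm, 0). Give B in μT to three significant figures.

B ≈ 169 μT

For a finite straight segment, B = (μ₀I/4πd)(sinθ₁ + sinθ₂), where θ₁, θ₂ are the angles from the perpendicular to each end.
The perpendicular distance is d = 0.0125 m; the end-offsets along the wire are a = 0.00857 m and b = 0.0161 m.
sinθ₁ = 0.00857/√(0.00857²+0.0125²) = 0.5655; sinθ₂ = 0.0161/√(0.0161²+0.0125²) = 0.7899.
B = (4π×10⁻⁷ × 15.6) / (4π × 0.0125) × (0.5655 + 0.7899) = 1.69×10⁻⁴ T.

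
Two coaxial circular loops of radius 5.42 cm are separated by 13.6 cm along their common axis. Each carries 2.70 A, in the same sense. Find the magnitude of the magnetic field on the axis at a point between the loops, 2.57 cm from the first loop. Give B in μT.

B ≈ 25.8 μT

Each loop contributes B = μ₀IR²/[2(R²+z²)^(3/2)] on the axis, with z measured from that loop.
Loop 1 (z = 0.0257 m): B₁ = 2.31×10⁻⁵ T. Loop 2 (z = 0.1103 m): B₂ = 2.68×10⁻⁶ T.
The fields add: B = B₁ + B₂ = 2.58×10⁻⁵ T.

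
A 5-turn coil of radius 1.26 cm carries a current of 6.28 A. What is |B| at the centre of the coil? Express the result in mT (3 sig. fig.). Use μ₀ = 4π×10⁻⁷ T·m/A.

For an N-turn flat coil, B = Nμ₀I/(2R) with R = 0.0126 m.
B = 5 × 3.13×10⁻⁴ T = 1.57×10⁻³ T.

B ≈ 1.57 mT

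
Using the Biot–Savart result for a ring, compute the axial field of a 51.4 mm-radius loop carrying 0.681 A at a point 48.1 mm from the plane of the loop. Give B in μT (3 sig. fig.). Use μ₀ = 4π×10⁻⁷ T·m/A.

On the axis of a circular loop, B = μ₀IR² / [2(R²+z²)^(3/2)].
R² + z² = (0.0514)² + (0.0481)² = 0.004956 m², and (R²+z²)^(3/2) = 3.49×10⁻⁴ m³.
B = (4π×10⁻⁷ × 0.681 × 0.002642) / (2 × 3.49×10⁻⁴) = 3.24×10⁻⁶ T.

B ≈ 3.24 μT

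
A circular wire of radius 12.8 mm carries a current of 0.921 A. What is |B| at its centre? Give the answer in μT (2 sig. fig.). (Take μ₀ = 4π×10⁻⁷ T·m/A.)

B ≈ 45 μT

At the centre of a circular loop the Biot–Savart law gives B = μ₀I/(2R).
B = (4π×10⁻⁷ × 0.921) / (2 × 0.0128) = 4.52×10⁻⁵ T.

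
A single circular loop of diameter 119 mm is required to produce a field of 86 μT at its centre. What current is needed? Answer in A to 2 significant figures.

At the centre of a circular loop B = μ₀I/(2R), so I = 2RB/μ₀.
With R = 0.0595 m, I = 2 × 0.0595 × 8.60×10⁻⁵ / (4π×10⁻⁷) = 8.14 A.

I ≈ 8.1 A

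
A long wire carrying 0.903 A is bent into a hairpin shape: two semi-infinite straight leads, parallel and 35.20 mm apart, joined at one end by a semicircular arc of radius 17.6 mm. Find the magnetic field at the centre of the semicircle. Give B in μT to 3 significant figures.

B ≈ 26.4 μT

The semicircular arc contributes B_arc = μ₀I·π/(4πR) = μ₀I/(4R) = 1.61×10⁻⁵ T.
Each semi-infinite lead is at perpendicular distance R = 0.0176 m from the centre, with the perpendicular foot at its near end, so it contributes μ₀I/(4πR); both point the same way, together 1.03×10⁻⁵ T.
Arc and leads all point the same direction: B = 1.61×10⁻⁵ + 1.03×10⁻⁵ = 2.64×10⁻⁵ T.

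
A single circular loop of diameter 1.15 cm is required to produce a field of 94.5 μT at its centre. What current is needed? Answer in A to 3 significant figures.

I ≈ 0.865 A

At the centre of a circular loop B = μ₀I/(2R), so I = 2RB/μ₀.
With R = 0.00575 m, I = 2 × 0.00575 × 9.45×10⁻⁵ / (4π×10⁻⁷) = 0.865 A.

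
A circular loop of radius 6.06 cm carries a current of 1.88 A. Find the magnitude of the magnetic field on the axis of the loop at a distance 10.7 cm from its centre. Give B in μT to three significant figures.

B ≈ 2.33 μT

On the axis of a circular loop, B = μ₀IR² / [2(R²+z²)^(3/2)].
R² + z² = (0.0606)² + (0.107)² = 0.01512 m², and (R²+z²)^(3/2) = 1.86×10⁻³ m³.
B = (4π×10⁻⁷ × 1.88 × 0.003672) / (2 × 1.86×10⁻³) = 2.33×10⁻⁶ T.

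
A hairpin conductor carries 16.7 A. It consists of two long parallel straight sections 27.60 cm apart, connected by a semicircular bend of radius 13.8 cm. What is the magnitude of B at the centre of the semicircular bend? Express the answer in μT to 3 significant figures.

The semicircular arc contributes B_arc = μ₀I·π/(4πR) = μ₀I/(4R) = 3.80×10⁻⁵ T.
Each semi-infinite lead is at perpendicular distance R = 0.138 m from the centre, with the perpendicular foot at its near end, so it contributes μ₀I/(4πR); both point the same way, together 2.42×10⁻⁵ T.
Arc and leads all point the same direction: B = 3.80×10⁻⁵ + 2.42×10⁻⁵ = 6.22×10⁻⁵ T.

B ≈ 62.2 μT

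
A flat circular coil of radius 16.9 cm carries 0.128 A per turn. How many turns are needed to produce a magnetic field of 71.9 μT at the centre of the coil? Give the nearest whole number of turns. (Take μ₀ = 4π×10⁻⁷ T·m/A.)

For an N-turn coil, B = Nμ₀I/(2R). A single turn gives B₁ = 4.76×10⁻⁷ T with R = 0.169 m.
N = B/B₁ = 7.19×10⁻⁵ / 4.76×10⁻⁷ = 151.09.

N = 151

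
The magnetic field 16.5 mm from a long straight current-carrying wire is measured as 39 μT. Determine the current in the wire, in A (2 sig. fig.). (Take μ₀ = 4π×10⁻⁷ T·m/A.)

I ≈ 3.2 A

For a long straight wire B = μ₀I/(2πd), so I = 2πdB/μ₀.
I = 2π × 0.0165 × 3.90×10⁻⁵ / (4π×10⁻⁷) = 3.22 A.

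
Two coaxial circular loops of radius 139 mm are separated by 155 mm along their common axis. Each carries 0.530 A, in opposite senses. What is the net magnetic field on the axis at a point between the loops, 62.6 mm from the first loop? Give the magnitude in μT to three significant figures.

B ≈ 0.432 μT

Each loop contributes B = μ₀IR²/[2(R²+z²)^(3/2)] on the axis, with z measured from that loop.
Loop 1 (z = 0.0626 m): B₁ = 1.82×10⁻⁶ T. Loop 2 (z = 0.0924 m): B₂ = 1.38×10⁻⁶ T.
The fields oppose: B = |B₁ − B₂| = 4.32×10⁻⁷ T.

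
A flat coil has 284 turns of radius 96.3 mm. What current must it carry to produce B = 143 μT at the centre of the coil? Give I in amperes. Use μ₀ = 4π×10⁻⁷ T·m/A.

I ≈ 0.0772 A

For an N-turn coil, B = Nμ₀I/(2R) with R = 0.0963 m, so I = 2RB/(Nμ₀) = 2 × 0.0963 × 1.43×10⁻⁴ / (284 × 4π×10⁻⁷) = 7.72×10⁻² A.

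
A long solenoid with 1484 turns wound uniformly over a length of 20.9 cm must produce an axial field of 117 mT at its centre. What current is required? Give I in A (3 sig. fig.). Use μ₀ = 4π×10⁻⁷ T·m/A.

Inside a long solenoid B = μ₀nI with n = 7100 m⁻¹, so I = B/(μ₀n).
I = 0.117 / (4π×10⁻⁷ × 7100) = 13.1 A.

I ≈ 13.1 A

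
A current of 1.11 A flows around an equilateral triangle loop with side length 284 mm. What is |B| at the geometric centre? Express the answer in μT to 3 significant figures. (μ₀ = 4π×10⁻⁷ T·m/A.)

B ≈ 7.04 μT

Each side is a finite straight segment at perpendicular distance d = a/(2 tan(π/3)) = 0.08198 m from the centre, with end-angles ±π/3.
One side contributes B₁ = (μ₀I/4πd)·2 sin(π/3) = 2.35×10⁻⁶ T.
All 3 sides add in the same direction: B = 3 × 2.35×10⁻⁶ = 7.04×10⁻⁶ T.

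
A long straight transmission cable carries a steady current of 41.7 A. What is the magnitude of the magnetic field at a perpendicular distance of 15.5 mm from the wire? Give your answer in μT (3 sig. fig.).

For an infinitely long straight wire, B = μ₀I/(2πd).
B = (4π×10⁻⁷ × 41.7) / (2π × 0.0155) = 5.38×10⁻⁴ T.

B ≈ 538 μT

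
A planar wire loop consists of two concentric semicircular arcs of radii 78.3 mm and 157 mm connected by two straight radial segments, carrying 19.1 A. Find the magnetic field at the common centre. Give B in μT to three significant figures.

B ≈ 38.4 μT

The radial connectors point toward the centre, so dl × r̂ = 0 and they contribute nothing.
Each semicircle gives μ₀I/(4R): inner arc 7.66×10⁻⁵ T, outer arc 3.82×10⁻⁵ T.
The two arcs carry current in opposite angular senses, so their fields oppose: B = |7.66×10⁻⁵ − 3.82×10⁻⁵| = 3.84×10⁻⁵ T.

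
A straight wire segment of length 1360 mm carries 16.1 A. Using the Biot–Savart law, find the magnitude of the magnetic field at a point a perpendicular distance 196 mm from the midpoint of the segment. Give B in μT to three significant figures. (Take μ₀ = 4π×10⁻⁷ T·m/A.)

For a finite straight segment, B = (μ₀I/4πd)(sinθ₁ + sinθ₂), where θ₁, θ₂ are the angles from the perpendicular to each end.
The perpendicular from the point meets the wire at its midpoint, so each end is L/2 = 0.68 m away along the wire.
sinθ₁ = 0.68/√(0.68²+0.196²) = 0.9609; sinθ₂ = 0.68/√(0.68²+0.196²) = 0.9609.
B = (4π×10⁻⁷ × 16.1) / (4π × 0.196) × (0.9609 + 0.9609) = 1.58×10⁻⁵ T.

B ≈ 15.8 μT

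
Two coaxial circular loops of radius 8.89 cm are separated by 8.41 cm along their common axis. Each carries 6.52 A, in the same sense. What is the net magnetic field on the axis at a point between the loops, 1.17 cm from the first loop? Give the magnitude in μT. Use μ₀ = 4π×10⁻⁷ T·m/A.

B ≈ 66.4 μT

Each loop contributes B = μ₀IR²/[2(R²+z²)^(3/2)] on the axis, with z measured from that loop.
Loop 1 (z = 0.0117 m): B₁ = 4.49×10⁻⁵ T. Loop 2 (z = 0.0724 m): B₂ = 2.15×10⁻⁵ T.
The fields add: B = B₁ + B₂ = 6.64×10⁻⁵ T.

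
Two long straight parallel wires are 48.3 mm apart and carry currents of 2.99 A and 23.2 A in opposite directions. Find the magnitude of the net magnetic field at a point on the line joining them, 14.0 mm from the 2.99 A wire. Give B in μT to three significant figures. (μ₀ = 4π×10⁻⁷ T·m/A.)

B ≈ 178 μT

Each long wire gives B = μ₀I/(2πd). Distances are d₁ = 0.014 m and d₂ = 0.0343 m.
B₁ = 4.27×10⁻⁵ T, B₂ = 1.35×10⁻⁴ T.
Between antiparallel currents both contributions point the same way, so they add. B = B₁ + B₂ = 4.27×10⁻⁵ + 1.35×10⁻⁴ = 1.78×10⁻⁴ T.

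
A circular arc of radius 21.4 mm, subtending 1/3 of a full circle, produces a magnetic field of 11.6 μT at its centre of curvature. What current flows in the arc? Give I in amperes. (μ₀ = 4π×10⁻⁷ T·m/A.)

For a circular arc, B = μ₀Iφ/(4πR) with φ in radians; here φ = 2.094 rad.
So I = 4πRB/(μ₀φ) = 4π × 0.0214 × 1.16×10⁻⁵ / (4π×10⁻⁷ × 2.094) = 1.19 A.

I ≈ 1.19 A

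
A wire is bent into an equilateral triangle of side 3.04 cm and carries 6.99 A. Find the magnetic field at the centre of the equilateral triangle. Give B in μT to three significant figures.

B ≈ 414 μT

Each side is a finite straight segment at perpendicular distance d = a/(2 tan(π/3)) = 0.008776 m from the centre, with end-angles ±π/3.
One side contributes B₁ = (μ₀I/4πd)·2 sin(π/3) = 1.38×10⁻⁴ T.
All 3 sides add in the same direction: B = 3 × 1.38×10⁻⁴ = 4.14×10⁻⁴ T.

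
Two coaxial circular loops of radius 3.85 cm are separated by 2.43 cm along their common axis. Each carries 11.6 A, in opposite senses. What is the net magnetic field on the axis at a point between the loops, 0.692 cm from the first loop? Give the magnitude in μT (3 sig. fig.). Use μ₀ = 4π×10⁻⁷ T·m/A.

B ≈ 37.2 μT

Each loop contributes B = μ₀IR²/[2(R²+z²)^(3/2)] on the axis, with z measured from that loop.
Loop 1 (z = 0.00692 m): B₁ = 1.80×10⁻⁴ T. Loop 2 (z = 0.01738 m): B₂ = 1.43×10⁻⁴ T.
The fields oppose: B = |B₁ − B₂| = 3.72×10⁻⁵ T.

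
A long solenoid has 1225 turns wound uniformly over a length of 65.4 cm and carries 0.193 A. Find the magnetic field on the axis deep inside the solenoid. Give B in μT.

B ≈ 454 μT

Inside a long solenoid, B = μ₀nI with n = 1873 turns/m.
B = 4π×10⁻⁷ × 1873 × 0.193 = 4.54×10⁻⁴ T.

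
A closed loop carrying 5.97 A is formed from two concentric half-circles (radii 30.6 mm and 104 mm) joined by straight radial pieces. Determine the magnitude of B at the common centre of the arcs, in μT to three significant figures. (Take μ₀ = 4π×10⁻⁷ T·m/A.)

B ≈ 43.3 μT

The radial connectors point toward the centre, so dl × r̂ = 0 and they contribute nothing.
Each semicircle gives μ₀I/(4R): inner arc 6.13×10⁻⁵ T, outer arc 1.80×10⁻⁵ T.
The two arcs carry current in opposite angular senses, so their fields oppose: B = |6.13×10⁻⁵ − 1.80×10⁻⁵| = 4.33×10⁻⁵ T.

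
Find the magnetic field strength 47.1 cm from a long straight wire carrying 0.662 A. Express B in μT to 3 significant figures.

B ≈ 0.281 μT

For an infinitely long straight wire, B = μ₀I/(2πd).
B = (4π×10⁻⁷ × 0.662) / (2π × 0.471) = 2.81×10⁻⁷ T.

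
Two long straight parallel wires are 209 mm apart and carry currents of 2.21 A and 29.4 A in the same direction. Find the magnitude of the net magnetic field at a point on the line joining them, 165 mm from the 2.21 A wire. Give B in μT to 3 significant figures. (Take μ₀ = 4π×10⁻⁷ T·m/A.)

B ≈ 131 μT

Each long wire gives B = μ₀I/(2πd). Distances are d₁ = 0.165 m and d₂ = 0.044 m.
B₁ = 2.68×10⁻⁶ T, B₂ = 1.34×10⁻⁴ T.
Between parallel currents the two contributions point in opposite directions, so they subtract. B = |B₁ − B₂| = |2.68×10⁻⁶ − 1.34×10⁻⁴| = 1.31×10⁻⁴ T.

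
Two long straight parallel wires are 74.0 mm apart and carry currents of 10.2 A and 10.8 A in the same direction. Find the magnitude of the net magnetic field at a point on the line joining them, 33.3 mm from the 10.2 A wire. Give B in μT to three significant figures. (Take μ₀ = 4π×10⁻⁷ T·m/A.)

B ≈ 8.19 μT

Each long wire gives B = μ₀I/(2πd). Distances are d₁ = 0.0333 m and d₂ = 0.0407 m.
B₁ = 6.13×10⁻⁵ T, B₂ = 5.31×10⁻⁵ T.
Between parallel currents the two contributions point in opposite directions, so they subtract. B = |B₁ − B₂| = |6.13×10⁻⁵ − 5.31×10⁻⁵| = 8.19×10⁻⁶ T.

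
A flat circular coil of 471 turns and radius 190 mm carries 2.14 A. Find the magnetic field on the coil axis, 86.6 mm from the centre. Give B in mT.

For an N-turn flat coil, B = Nμ₀IR²/[2(R²+z²)^(3/2)] with R = 0.19 m, z = 0.0866 m.
B = 471 × 5.33×10⁻⁶ T = 2.51×10⁻³ T.

B ≈ 2.51 mT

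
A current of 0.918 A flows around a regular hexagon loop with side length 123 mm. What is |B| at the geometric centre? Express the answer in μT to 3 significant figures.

Each side is a finite straight segment at perpendicular distance d = a/(2 tan(π/6)) = 0.1065 m from the centre, with end-angles ±π/6.
One side contributes B₁ = (μ₀I/4πd)·2 sin(π/6) = 8.62×10⁻⁷ T.
All 6 sides add in the same direction: B = 6 × 8.62×10⁻⁷ = 5.17×10⁻⁶ T.

B ≈ 5.17 μT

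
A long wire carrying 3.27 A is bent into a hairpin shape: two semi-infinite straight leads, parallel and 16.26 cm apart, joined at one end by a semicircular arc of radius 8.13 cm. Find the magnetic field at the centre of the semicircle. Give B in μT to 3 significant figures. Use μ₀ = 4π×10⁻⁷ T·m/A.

The semicircular arc contributes B_arc = μ₀I·π/(4πR) = μ₀I/(4R) = 1.26×10⁻⁵ T.
Each semi-infinite lead is at perpendicular distance R = 0.0813 m from the centre, with the perpendicular foot at its near end, so it contributes μ₀I/(4πR); both point the same way, together 8.04×10⁻⁶ T.
Arc and leads all point the same direction: B = 1.26×10⁻⁵ + 8.04×10⁻⁶ = 2.07×10⁻⁵ T.

B ≈ 20.7 μT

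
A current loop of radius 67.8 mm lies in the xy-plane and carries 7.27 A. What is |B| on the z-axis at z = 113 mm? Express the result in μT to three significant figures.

On the axis of a circular loop, B = μ₀IR² / [2(R²+z²)^(3/2)].
R² + z² = (0.0678)² + (0.113)² = 0.01737 m², and (R²+z²)^(3/2) = 2.29×10⁻³ m³.
B = (4π×10⁻⁷ × 7.27 × 0.004597) / (2 × 2.29×10⁻³) = 9.18×10⁻⁶ T.

B ≈ 9.18 μT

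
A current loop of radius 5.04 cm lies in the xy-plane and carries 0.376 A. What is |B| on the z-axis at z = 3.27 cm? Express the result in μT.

On the axis of a circular loop, B = μ₀IR² / [2(R²+z²)^(3/2)].
R² + z² = (0.0504)² + (0.0327)² = 0.003609 m², and (R²+z²)^(3/2) = 2.17×10⁻⁴ m³.
B = (4π×10⁻⁷ × 0.376 × 0.00254) / (2 × 2.17×10⁻⁴) = 2.77×10⁻⁶ T.

B ≈ 2.77 μT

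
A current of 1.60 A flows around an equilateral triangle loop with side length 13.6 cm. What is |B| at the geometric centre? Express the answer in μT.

B ≈ 21.2 μT

Each side is a finite straight segment at perpendicular distance d = a/(2 tan(π/3)) = 0.03926 m from the centre, with end-angles ±π/3.
One side contributes B₁ = (μ₀I/4πd)·2 sin(π/3) = 7.06×10⁻⁶ T.
All 3 sides add in the same direction: B = 3 × 7.06×10⁻⁶ = 2.12×10⁻⁵ T.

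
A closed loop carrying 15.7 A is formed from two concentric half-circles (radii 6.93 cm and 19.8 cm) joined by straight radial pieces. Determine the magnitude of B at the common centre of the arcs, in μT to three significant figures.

The radial connectors point toward the centre, so dl × r̂ = 0 and they contribute nothing.
Each semicircle gives μ₀I/(4R): inner arc 7.12×10⁻⁵ T, outer arc 2.49×10⁻⁵ T.
The two arcs carry current in opposite angular senses, so their fields oppose: B = |7.12×10⁻⁵ − 2.49×10⁻⁵| = 4.63×10⁻⁵ T.

B ≈ 46.3 μT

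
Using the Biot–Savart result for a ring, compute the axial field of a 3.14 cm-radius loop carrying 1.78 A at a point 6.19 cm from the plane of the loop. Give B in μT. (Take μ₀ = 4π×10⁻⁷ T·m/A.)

B ≈ 3.30 μT

On the axis of a circular loop, B = μ₀IR² / [2(R²+z²)^(3/2)].
R² + z² = (0.0314)² + (0.0619)² = 0.004818 m², and (R²+z²)^(3/2) = 3.34×10⁻⁴ m³.
B = (4π×10⁻⁷ × 1.78 × 0.000986) / (2 × 3.34×10⁻⁴) = 3.30×10⁻⁶ T.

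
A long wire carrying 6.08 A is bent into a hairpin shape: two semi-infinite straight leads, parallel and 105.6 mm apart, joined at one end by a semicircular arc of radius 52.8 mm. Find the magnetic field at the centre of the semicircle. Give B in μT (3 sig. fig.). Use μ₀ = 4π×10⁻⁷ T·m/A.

The semicircular arc contributes B_arc = μ₀I·π/(4πR) = μ₀I/(4R) = 3.62×10⁻⁵ T.
Each semi-infinite lead is at perpendicular distance R = 0.0528 m from the centre, with the perpendicular foot at its near end, so it contributes μ₀I/(4πR); both point the same way, together 2.30×10⁻⁵ T.
Arc and leads all point the same direction: B = 3.62×10⁻⁵ + 2.30×10⁻⁵ = 5.92×10⁻⁵ T.

B ≈ 59.2 μT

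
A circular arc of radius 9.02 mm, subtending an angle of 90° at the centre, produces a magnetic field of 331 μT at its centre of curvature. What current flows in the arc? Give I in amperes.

I ≈ 19.0 A

For a circular arc, B = μ₀Iφ/(4πR) with φ in radians; here φ = 1.571 rad.
So I = 4πRB/(μ₀φ) = 4π × 0.00902 × 3.31×10⁻⁴ / (4π×10⁻⁷ × 1.571) = 19.0 A.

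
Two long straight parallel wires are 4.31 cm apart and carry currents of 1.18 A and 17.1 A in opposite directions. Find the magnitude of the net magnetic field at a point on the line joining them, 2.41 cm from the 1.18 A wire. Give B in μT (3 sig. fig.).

B ≈ 190 μT

Each long wire gives B = μ₀I/(2πd). Distances are d₁ = 0.0241 m and d₂ = 0.019 m.
B₁ = 9.79×10⁻⁶ T, B₂ = 1.80×10⁻⁴ T.
Between antiparallel currents both contributions point the same way, so they add. B = B₁ + B₂ = 9.79×10⁻⁶ + 1.80×10⁻⁴ = 1.90×10⁻⁴ T.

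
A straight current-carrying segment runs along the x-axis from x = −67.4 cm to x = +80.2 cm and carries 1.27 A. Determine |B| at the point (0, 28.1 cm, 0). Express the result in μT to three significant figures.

B ≈ 0.844 μT

For a finite straight segment, B = (μ₀I/4πd)(sinθ₁ + sinθ₂), where θ₁, θ₂ are the angles from the perpendicular to each end.
The perpendicular distance is d = 0.281 m; the end-offsets along the wire are a = 0.674 m and b = 0.802 m.
sinθ₁ = 0.674/√(0.674²+0.281²) = 0.9230; sinθ₂ = 0.802/√(0.802²+0.281²) = 0.9437.
B = (4π×10⁻⁷ × 1.27) / (4π × 0.281) × (0.9230 + 0.9437) = 8.44×10⁻⁷ T.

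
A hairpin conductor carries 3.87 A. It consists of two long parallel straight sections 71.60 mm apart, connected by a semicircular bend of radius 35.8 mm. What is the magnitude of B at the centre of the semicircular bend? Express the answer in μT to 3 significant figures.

The semicircular arc contributes B_arc = μ₀I·π/(4πR) = μ₀I/(4R) = 3.40×10⁻⁵ T.
Each semi-infinite lead is at perpendicular distance R = 0.0358 m from the centre, with the perpendicular foot at its near end, so it contributes μ₀I/(4πR); both point the same way, together 2.16×10⁻⁵ T.
Arc and leads all point the same direction: B = 3.40×10⁻⁵ + 2.16×10⁻⁵ = 5.56×10⁻⁵ T.

B ≈ 55.6 μT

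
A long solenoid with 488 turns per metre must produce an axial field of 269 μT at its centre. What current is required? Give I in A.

I ≈ 0.439 A

Inside a long solenoid B = μ₀nI with n = 488 m⁻¹, so I = B/(μ₀n).
I = 2.69×10⁻⁴ / (4π×10⁻⁷ × 488) = 0.439 A.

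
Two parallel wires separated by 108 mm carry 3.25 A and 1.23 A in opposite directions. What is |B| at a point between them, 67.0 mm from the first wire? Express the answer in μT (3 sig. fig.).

Each long wire gives B = μ₀I/(2πd). Distances are d₁ = 0.067 m and d₂ = 0.041 m.
B₁ = 9.70×10⁻⁶ T, B₂ = 6.00×10⁻⁶ T.
Between antiparallel currents both contributions point the same way, so they add. B = B₁ + B₂ = 9.70×10⁻⁶ + 6.00×10⁻⁶ = 1.57×10⁻⁵ T.

B ≈ 15.7 μT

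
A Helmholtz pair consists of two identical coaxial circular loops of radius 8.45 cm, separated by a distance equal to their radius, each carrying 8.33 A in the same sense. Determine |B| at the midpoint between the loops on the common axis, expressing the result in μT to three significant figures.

Each loop contributes B = μ₀IR²/[2(R²+z²)^(3/2)] on the axis, with z measured from that loop.
Loop 1 (z = 0.04225 m): B₁ = 4.43×10⁻⁵ T. Loop 2 (z = 0.04225 m): B₂ = 4.43×10⁻⁵ T.
The fields add: B = B₁ + B₂ = 8.86×10⁻⁵ T.

B ≈ 88.6 μT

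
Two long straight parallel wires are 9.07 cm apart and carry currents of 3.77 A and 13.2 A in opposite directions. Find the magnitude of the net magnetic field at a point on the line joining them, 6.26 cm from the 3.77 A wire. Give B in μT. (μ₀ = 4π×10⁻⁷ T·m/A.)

B ≈ 106 μT

Each long wire gives B = μ₀I/(2πd). Distances are d₁ = 0.0626 m and d₂ = 0.0281 m.
B₁ = 1.20×10⁻⁵ T, B₂ = 9.40×10⁻⁵ T.
Between antiparallel currents both contributions point the same way, so they add. B = B₁ + B₂ = 1.20×10⁻⁵ + 9.40×10⁻⁵ = 1.06×10⁻⁴ T.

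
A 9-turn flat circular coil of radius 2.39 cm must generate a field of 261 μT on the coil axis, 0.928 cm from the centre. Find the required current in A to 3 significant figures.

I ≈ 1.36 A

For an N-turn coil, B = Nμ₀IR²/[2(R²+z²)^(3/2)] with R = 0.0239 m, z = 0.00928 m, so I = 2B(R²+z²)^(3/2)/(Nμ₀R²) = 2 × 2.61×10⁻⁴ × 1.69×10⁻⁵ / (9 × 4π×10⁻⁷ × 0.0005712) = 1.36 A.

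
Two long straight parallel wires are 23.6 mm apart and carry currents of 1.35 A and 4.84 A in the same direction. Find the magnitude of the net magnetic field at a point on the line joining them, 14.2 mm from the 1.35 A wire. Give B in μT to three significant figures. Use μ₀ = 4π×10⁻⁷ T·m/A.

B ≈ 84.0 μT

Each long wire gives B = μ₀I/(2πd). Distances are d₁ = 0.0142 m and d₂ = 0.0094 m.
B₁ = 1.90×10⁻⁵ T, B₂ = 1.03×10⁻⁴ T.
Between parallel currents the two contributions point in opposite directions, so they subtract. B = |B₁ − B₂| = |1.90×10⁻⁵ − 1.03×10⁻⁴| = 8.40×10⁻⁵ T.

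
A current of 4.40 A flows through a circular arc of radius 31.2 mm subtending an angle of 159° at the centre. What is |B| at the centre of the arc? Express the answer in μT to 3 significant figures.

The Biot–Savart field of a circular arc at its centre is B = μ₀Iφ/(4πR), with φ = 2.775 rad.
B = (4π×10⁻⁷ × 4.40 × 2.775) / (4π × 0.0312) = 3.91×10⁻⁵ T.

B ≈ 39.1 μT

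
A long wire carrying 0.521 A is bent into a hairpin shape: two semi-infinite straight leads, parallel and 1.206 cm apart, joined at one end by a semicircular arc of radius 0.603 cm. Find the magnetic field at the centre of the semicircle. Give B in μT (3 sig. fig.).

The semicircular arc contributes B_arc = μ₀I·π/(4πR) = μ₀I/(4R) = 2.71×10⁻⁵ T.
Each semi-infinite lead is at perpendicular distance R = 0.00603 m from the centre, with the perpendicular foot at its near end, so it contributes μ₀I/(4πR); both point the same way, together 1.73×10⁻⁵ T.
Arc and leads all point the same direction: B = 2.71×10⁻⁵ + 1.73×10⁻⁵ = 4.44×10⁻⁵ T.

B ≈ 44.4 μT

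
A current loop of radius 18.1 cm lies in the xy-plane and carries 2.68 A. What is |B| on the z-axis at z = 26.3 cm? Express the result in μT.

On the axis of a circular loop, B = μ₀IR² / [2(R²+z²)^(3/2)].
R² + z² = (0.181)² + (0.263)² = 0.1019 m², and (R²+z²)^(3/2) = 3.25×10⁻² m³.
B = (4π×10⁻⁷ × 2.68 × 0.03276) / (2 × 3.25×10⁻²) = 1.70×10⁻⁶ T.

B ≈ 1.70 μT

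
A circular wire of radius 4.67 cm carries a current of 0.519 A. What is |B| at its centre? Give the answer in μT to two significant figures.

At the centre of a circular loop the Biot–Savart law gives B = μ₀I/(2R).
B = (4π×10⁻⁷ × 0.519) / (2 × 0.0467) = 6.98×10⁻⁶ T.

B ≈ 7.0 μT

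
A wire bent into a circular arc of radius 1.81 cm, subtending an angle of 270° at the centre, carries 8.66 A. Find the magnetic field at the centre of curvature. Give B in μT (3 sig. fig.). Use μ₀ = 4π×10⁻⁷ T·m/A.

The Biot–Savart field of a circular arc at its centre is B = μ₀Iφ/(4πR), with φ = 4.712 rad.
B = (4π×10⁻⁷ × 8.66 × 4.712) / (4π × 0.0181) = 2.25×10⁻⁴ T.

B ≈ 225 μT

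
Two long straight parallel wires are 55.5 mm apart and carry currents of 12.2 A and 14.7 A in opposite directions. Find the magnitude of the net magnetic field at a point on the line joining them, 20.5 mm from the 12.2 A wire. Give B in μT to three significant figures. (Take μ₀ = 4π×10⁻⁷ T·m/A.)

B ≈ 203 μT

Each long wire gives B = μ₀I/(2πd). Distances are d₁ = 0.0205 m and d₂ = 0.035 m.
B₁ = 1.19×10⁻⁴ T, B₂ = 8.40×10⁻⁵ T.
Between antiparallel currents both contributions point the same way, so they add. B = B₁ + B₂ = 1.19×10⁻⁴ + 8.40×10⁻⁵ = 2.03×10⁻⁴ T.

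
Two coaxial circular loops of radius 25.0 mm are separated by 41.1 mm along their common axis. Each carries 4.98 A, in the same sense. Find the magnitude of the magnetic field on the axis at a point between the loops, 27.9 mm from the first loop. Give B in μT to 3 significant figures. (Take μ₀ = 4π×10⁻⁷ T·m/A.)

B ≈ 124 μT

Each loop contributes B = μ₀IR²/[2(R²+z²)^(3/2)] on the axis, with z measured from that loop.
Loop 1 (z = 0.0279 m): B₁ = 3.72×10⁻⁵ T. Loop 2 (z = 0.0132 m): B₂ = 8.66×10⁻⁵ T.
The fields add: B = B₁ + B₂ = 1.24×10⁻⁴ T.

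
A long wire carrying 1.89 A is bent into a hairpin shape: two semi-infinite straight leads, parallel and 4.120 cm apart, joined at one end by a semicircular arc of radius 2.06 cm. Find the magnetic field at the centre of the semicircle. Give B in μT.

The semicircular arc contributes B_arc = μ₀I·π/(4πR) = μ₀I/(4R) = 2.88×10⁻⁵ T.
Each semi-infinite lead is at perpendicular distance R = 0.0206 m from the centre, with the perpendicular foot at its near end, so it contributes μ₀I/(4πR); both point the same way, together 1.83×10⁻⁵ T.
Arc and leads all point the same direction: B = 2.88×10⁻⁵ + 1.83×10⁻⁵ = 4.72×10⁻⁵ T.

B ≈ 47.2 μT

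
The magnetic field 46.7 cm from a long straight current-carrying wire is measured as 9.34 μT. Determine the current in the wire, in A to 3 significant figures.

For a long straight wire B = μ₀I/(2πd), so I = 2πdB/μ₀.
I = 2π × 0.467 × 9.34×10⁻⁶ / (4π×10⁻⁷) = 21.8 A.

I ≈ 21.8 A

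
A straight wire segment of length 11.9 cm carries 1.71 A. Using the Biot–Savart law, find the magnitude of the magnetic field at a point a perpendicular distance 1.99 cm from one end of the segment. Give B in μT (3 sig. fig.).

B ≈ 8.48 μT

For a finite straight segment, B = (μ₀I/4πd)(sinθ₁ + sinθ₂), where θ₁, θ₂ are the angles from the perpendicular to each end.
The perpendicular foot is at one end, so the two end-offsets along the wire are 0 and L = 0.119 m.
sinθ₁ = 0/√(0²+0.0199²) = 0.0000; sinθ₂ = 0.119/√(0.119²+0.0199²) = 0.9863.
B = (4π×10⁻⁷ × 1.71) / (4π × 0.0199) × (0.0000 + 0.9863) = 8.48×10⁻⁶ T.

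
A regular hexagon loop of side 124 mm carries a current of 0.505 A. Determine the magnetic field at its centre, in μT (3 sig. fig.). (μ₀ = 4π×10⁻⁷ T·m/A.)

Each side is a finite straight segment at perpendicular distance d = a/(2 tan(π/6)) = 0.1074 m from the centre, with end-angles ±π/6.
One side contributes B₁ = (μ₀I/4πd)·2 sin(π/6) = 4.70×10⁻⁷ T.
All 6 sides add in the same direction: B = 6 × 4.70×10⁻⁷ = 2.82×10⁻⁶ T.

B ≈ 2.82 μT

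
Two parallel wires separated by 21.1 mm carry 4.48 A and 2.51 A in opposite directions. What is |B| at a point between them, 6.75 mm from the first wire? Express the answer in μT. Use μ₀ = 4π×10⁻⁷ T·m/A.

B ≈ 168 μT

Each long wire gives B = μ₀I/(2πd). Distances are d₁ = 0.00675 m and d₂ = 0.01435 m.
B₁ = 1.33×10⁻⁴ T, B₂ = 3.50×10⁻⁵ T.
Between antiparallel currents both contributions point the same way, so they add. B = B₁ + B₂ = 1.33×10⁻⁴ + 3.50×10⁻⁵ = 1.68×10⁻⁴ T.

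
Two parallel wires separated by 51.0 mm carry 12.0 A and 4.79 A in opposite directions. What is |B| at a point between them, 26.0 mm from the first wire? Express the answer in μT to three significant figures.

B ≈ 131 μT

Each long wire gives B = μ₀I/(2πd). Distances are d₁ = 0.026 m and d₂ = 0.025 m.
B₁ = 9.23×10⁻⁵ T, B₂ = 3.83×10⁻⁵ T.
Between antiparallel currents both contributions point the same way, so they add. B = B₁ + B₂ = 9.23×10⁻⁵ + 3.83×10⁻⁵ = 1.31×10⁻⁴ T.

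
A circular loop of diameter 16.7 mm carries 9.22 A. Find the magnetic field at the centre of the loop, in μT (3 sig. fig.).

At the centre of a circular loop the Biot–Savart law gives B = μ₀I/(2R) (so R = 0.00835 m).
B = (4π×10⁻⁷ × 9.22) / (2 × 0.00835) = 6.94×10⁻⁴ T.

B ≈ 694 μT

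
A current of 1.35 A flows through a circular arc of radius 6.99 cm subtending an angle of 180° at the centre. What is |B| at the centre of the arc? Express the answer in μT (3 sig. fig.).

The Biot–Savart field of a circular arc at its centre is B = μ₀Iφ/(4πR), with φ = 3.142 rad.
B = (4π×10⁻⁷ × 1.35 × 3.142) / (4π × 0.0699) = 6.07×10⁻⁶ T.

B ≈ 6.07 μT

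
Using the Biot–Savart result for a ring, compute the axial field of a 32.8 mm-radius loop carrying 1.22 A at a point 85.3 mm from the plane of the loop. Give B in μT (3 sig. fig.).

On the axis of a circular loop, B = μ₀IR² / [2(R²+z²)^(3/2)].
R² + z² = (0.0328)² + (0.0853)² = 0.008352 m², and (R²+z²)^(3/2) = 7.63×10⁻⁴ m³.
B = (4π×10⁻⁷ × 1.22 × 0.001076) / (2 × 7.63×10⁻⁴) = 1.08×10⁻⁶ T.

B ≈ 1.08 μT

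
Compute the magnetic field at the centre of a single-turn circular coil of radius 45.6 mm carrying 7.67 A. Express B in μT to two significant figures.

At the centre of a circular loop the Biot–Savart law gives B = μ₀I/(2R).
B = (4π×10⁻⁷ × 7.67) / (2 × 0.0456) = 1.06×10⁻⁴ T.

B ≈ 110 μT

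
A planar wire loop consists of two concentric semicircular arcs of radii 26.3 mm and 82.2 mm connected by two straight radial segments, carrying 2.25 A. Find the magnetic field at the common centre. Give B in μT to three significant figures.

B ≈ 18.3 μT

The radial connectors point toward the centre, so dl × r̂ = 0 and they contribute nothing.
Each semicircle gives μ₀I/(4R): inner arc 2.69×10⁻⁵ T, outer arc 8.60×10⁻⁶ T.
The two arcs carry current in opposite angular senses, so their fields oppose: B = |2.69×10⁻⁵ − 8.60×10⁻⁶| = 1.83×10⁻⁵ T.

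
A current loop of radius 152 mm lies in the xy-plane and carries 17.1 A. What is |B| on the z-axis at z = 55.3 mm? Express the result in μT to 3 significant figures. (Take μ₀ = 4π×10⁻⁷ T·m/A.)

B ≈ 58.7 μT

On the axis of a circular loop, B = μ₀IR² / [2(R²+z²)^(3/2)].
R² + z² = (0.152)² + (0.0553)² = 0.02616 m², and (R²+z²)^(3/2) = 4.23×10⁻³ m³.
B = (4π×10⁻⁷ × 17.1 × 0.0231) / (2 × 4.23×10⁻³) = 5.87×10⁻⁵ T.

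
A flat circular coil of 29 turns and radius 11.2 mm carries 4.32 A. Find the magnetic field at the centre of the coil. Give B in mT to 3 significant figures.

For an N-turn flat coil, B = Nμ₀I/(2R) with R = 0.0112 m.
B = 29 × 2.42×10⁻⁴ T = 7.03×10⁻³ T.

B ≈ 7.03 mT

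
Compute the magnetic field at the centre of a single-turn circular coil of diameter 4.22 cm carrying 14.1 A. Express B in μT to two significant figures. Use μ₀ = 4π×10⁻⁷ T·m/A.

B ≈ 420 μT

At the centre of a circular loop the Biot–Savart law gives B = μ₀I/(2R) (so R = 0.0211 m).
B = (4π×10⁻⁷ × 14.1) / (2 × 0.0211) = 4.20×10⁻⁴ T.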